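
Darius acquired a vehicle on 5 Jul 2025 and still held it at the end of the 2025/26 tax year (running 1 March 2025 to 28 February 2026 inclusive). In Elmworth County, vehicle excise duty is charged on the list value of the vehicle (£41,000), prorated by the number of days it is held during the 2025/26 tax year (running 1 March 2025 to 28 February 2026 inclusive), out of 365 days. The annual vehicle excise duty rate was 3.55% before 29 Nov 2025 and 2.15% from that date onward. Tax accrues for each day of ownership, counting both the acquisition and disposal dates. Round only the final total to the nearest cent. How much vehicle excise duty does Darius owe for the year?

£808.37

5 Jul – 28 Nov 2025: 147 days at 3.55% → £41,000 × 3.55% × 147/365 = £586.1877
29 Nov 2025 – 28 Feb 2026: 92 days at 2.15% → £41,000 × 2.15% × 92/365 = £222.1863
Total = £808.3740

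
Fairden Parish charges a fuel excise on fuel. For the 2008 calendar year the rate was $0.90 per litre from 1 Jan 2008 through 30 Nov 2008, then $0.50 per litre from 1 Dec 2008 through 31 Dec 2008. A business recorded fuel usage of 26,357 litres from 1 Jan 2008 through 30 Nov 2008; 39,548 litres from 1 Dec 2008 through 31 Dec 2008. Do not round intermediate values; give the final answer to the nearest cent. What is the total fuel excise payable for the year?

$43,495.30

1 Jan – 30 Nov 2008: 26,357 litres at $0.90/litre → $23,721.30
1 Dec – 31 Dec 2008: 39,548 litres at $0.50/litre → $19,774.00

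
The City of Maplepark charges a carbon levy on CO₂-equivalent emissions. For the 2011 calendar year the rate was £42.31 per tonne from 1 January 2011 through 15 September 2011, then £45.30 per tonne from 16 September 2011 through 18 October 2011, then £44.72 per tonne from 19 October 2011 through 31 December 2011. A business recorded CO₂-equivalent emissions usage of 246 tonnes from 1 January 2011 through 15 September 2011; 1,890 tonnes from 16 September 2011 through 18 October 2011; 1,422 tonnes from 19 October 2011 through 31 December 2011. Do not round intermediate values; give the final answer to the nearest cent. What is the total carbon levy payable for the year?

£159,617.10

1 January – 15 September 2011: 246 tonnes at £42.31/tonne → £10,408.26
16 September – 18 October 2011: 1,890 tonnes at £45.30/tonne → £85,617.00
19 October – 31 December 2011: 1,422 tonnes at £44.72/tonne → £63,591.84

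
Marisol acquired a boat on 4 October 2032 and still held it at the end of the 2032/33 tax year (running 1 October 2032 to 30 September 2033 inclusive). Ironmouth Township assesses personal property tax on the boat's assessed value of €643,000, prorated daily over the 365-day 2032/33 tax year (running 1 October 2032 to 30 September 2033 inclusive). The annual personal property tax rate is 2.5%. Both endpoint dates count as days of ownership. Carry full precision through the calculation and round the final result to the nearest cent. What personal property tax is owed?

€15,942.88

Days held (4 October 2032 – 30 September 2033): 362 out of 365
Tax = €643,000 × 2.5% × 362/365 = €15,942.8767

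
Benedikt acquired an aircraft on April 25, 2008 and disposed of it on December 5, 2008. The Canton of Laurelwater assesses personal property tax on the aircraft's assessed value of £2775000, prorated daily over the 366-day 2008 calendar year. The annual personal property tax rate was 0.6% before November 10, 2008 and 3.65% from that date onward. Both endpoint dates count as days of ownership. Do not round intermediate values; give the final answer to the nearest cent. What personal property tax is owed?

April 25 – November 9, 2008: 199 days at 0.6% → £2775000 × 0.6% × 199/366 = £9052.8689
November 10 – December 5, 2008: 26 days at 3.65% → £2775000 × 3.65% × 26/366 = £7195.2869
Total = £16248.1557

£16248.16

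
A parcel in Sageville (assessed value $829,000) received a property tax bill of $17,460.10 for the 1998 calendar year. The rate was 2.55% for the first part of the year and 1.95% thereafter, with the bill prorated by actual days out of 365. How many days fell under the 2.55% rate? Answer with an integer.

Let d = days at the first rate; then 365 − d days at the second rate.
$829,000 × [2.55%·d + 1.95%·(365−d)] / 365 = $17,460.10
Solving gives d = 95, so the new rate took effect on April 6, 1998.

95 days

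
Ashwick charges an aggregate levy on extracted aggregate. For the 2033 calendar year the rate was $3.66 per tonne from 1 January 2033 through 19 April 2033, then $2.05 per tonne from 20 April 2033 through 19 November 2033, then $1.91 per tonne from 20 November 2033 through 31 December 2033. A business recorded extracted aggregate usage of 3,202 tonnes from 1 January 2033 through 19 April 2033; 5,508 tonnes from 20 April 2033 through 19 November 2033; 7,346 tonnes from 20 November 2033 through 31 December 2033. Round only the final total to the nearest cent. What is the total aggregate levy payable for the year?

$37,041.58

1 January – 19 April 2033: 3,202 tonnes at $3.66/tonne → $11,719.32
20 April – 19 November 2033: 5,508 tonnes at $2.05/tonne → $11,291.40
20 November – 31 December 2033: 7,346 tonnes at $1.91/tonne → $14,030.86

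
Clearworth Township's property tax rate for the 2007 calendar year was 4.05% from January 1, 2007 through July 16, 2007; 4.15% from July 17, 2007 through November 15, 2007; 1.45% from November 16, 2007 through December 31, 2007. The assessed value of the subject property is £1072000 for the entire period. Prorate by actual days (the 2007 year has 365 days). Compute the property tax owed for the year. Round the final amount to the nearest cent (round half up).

£40261.68

January 1 – July 16, 2007: 197 days at 4.05% → £1072000 × 4.05% × 197/365 = £23432.7452
July 17 – November 15, 2007: 122 days at 4.15% → £1072000 × 4.15% × 122/365 = £14869.9616
November 16 – December 31, 2007: 46 days at 1.45% → £1072000 × 1.45% × 46/365 = £1958.9699
Total = £40261.6767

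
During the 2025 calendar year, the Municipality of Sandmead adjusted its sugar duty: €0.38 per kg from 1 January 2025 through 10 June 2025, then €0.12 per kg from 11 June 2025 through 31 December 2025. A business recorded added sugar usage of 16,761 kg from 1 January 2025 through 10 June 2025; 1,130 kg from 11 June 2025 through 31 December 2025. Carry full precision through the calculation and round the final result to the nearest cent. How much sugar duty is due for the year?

1 January – 10 June 2025: 16,761 kg at €0.38/kg → €6,369.18
11 June – 31 December 2025: 1,130 kg at €0.12/kg → €135.60

€6,504.78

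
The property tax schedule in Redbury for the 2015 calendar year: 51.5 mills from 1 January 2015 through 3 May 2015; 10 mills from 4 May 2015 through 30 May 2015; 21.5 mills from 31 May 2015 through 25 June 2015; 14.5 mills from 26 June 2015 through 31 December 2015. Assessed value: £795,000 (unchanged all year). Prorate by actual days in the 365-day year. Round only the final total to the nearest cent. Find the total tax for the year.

£21,571.73

1 January – 3 May 2015: 123 days at 51.5 mills → £795,000 × 5.15% × 123/365 = £13,797.0616
4 May – 30 May 2015: 27 days at 10 mills → £795,000 × 1% × 27/365 = £588.0822
31 May – 25 June 2015: 26 days at 21.5 mills → £795,000 × 2.15% × 26/365 = £1,217.5479
26 June – 31 December 2015: 189 days at 14.5 mills → £795,000 × 1.45% × 189/365 = £5,969.0342
Total = £21,571.7260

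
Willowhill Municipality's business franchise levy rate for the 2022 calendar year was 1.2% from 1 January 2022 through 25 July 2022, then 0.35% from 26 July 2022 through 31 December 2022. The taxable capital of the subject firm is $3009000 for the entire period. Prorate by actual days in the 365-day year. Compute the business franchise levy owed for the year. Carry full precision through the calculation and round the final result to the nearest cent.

1 January – 25 July 2022: 206 days at 1.2% → $3009000 × 1.2% × 206/365 = $20378.7616
26 July – 31 December 2022: 159 days at 0.35% → $3009000 × 0.35% × 159/365 = $4587.6945
Total = $24966.4562

$24966.46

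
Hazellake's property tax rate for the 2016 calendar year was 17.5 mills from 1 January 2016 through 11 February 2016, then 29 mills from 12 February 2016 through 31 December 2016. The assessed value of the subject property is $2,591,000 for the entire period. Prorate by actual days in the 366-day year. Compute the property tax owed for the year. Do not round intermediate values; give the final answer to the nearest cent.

1 January – 11 February 2016: 42 days at 17.5 mills → $2,591,000 × 1.75% × 42/366 = $5,203.2377
12 February – 31 December 2016: 324 days at 29 mills → $2,591,000 × 2.9% × 324/366 = $66,516.4918
Total = $71,719.7295

$71,719.73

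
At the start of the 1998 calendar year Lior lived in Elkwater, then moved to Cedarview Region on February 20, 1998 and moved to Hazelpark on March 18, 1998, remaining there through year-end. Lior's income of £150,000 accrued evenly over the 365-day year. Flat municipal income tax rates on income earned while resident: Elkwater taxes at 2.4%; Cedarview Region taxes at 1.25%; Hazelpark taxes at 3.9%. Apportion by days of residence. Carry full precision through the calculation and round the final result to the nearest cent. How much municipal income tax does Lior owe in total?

£5,258.63

Elkwater, January 1 – February 19, 1998: 50 days → £150,000 × 2.4% × 50/365 = £493.1507
Cedarview Region, February 20 – March 17, 1998: 26 days → £150,000 × 1.25% × 26/365 = £133.5616
Hazelpark, March 18 – December 31, 1998: 289 days → £150,000 × 3.9% × 289/365 = £4,631.9178
Total = £5,258.6301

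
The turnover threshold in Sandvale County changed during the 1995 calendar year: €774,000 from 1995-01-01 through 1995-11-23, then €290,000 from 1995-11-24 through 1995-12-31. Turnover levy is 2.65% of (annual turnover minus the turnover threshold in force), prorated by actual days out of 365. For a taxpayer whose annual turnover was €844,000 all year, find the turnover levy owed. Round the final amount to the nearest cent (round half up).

1995-01-01 to 1995-11-23: 327 days, exemption €774,000 → (€844,000 − €774,000) × 2.65% × 327/365 = €1,661.8767
1995-11-24 to 1995-12-31: 38 days, exemption €290,000 → (€844,000 − €290,000) × 2.65% × 38/365 = €1,528.4329
Total = €3,190.3096

€3,190.31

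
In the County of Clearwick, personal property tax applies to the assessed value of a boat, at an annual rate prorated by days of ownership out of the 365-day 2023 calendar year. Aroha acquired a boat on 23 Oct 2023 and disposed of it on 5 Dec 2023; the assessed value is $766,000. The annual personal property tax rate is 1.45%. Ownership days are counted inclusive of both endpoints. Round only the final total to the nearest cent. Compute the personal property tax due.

Days held (23 Oct – 5 Dec 2023): 44 out of 365
Tax = $766,000 × 1.45% × 44/365 = $1,338.9260

$1,338.93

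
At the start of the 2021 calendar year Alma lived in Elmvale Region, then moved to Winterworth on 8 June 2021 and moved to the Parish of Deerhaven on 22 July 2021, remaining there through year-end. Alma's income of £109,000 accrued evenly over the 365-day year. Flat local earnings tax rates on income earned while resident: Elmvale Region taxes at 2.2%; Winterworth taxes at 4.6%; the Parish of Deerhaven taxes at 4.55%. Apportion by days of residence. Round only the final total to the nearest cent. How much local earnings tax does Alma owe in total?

£3,857.26

Elmvale Region, 1 January – 7 June 2021: 158 days → £109,000 × 2.2% × 158/365 = £1,038.0384
Winterworth, 8 June – 21 July 2021: 44 days → £109,000 × 4.6% × 44/365 = £604.4274
The Parish of Deerhaven, 22 July – 31 December 2021: 163 days → £109,000 × 4.55% × 163/365 = £2,214.7904
Total = £3,857.2562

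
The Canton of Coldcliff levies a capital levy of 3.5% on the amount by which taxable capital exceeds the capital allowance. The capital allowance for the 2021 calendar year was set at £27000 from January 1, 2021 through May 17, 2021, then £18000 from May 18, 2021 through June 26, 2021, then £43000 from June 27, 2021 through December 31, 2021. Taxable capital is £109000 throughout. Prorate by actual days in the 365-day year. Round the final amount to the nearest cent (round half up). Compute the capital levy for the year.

January 1 – May 17, 2021: 137 days, exemption £27000 → (£109000 − £27000) × 3.5% × 137/365 = £1077.2329
May 18 – June 26, 2021: 40 days, exemption £18000 → (£109000 − £18000) × 3.5% × 40/365 = £349.0411
June 27 – December 31, 2021: 188 days, exemption £43000 → (£109000 − £43000) × 3.5% × 188/365 = £1189.8082
Total = £2616.0822

£2616.08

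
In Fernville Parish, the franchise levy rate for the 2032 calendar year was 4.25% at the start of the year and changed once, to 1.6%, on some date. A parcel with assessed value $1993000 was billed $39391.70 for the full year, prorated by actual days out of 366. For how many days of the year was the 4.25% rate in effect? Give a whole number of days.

Let d = days at the first rate; then 366 − d days at the second rate.
$1993000 × [4.25%·d + 1.6%·(366−d)] / 366 = $39391.70
Solving gives d = 52, so the new rate took effect on February 22, 2032.

52 days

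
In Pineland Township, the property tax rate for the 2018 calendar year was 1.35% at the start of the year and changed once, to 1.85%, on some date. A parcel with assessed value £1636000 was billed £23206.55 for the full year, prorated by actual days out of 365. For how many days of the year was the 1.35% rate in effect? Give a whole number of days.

315 days

Let d = days at the first rate; then 365 − d days at the second rate.
£1636000 × [1.35%·d + 1.85%·(365−d)] / 365 = £23206.55
Solving gives d = 315, so the new rate took effect on 12 November 2018.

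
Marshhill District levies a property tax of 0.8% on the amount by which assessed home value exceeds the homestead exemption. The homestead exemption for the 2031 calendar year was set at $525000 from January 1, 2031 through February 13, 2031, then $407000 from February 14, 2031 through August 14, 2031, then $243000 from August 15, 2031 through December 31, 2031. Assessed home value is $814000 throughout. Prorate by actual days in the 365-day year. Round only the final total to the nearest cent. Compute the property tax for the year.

January 1 – February 13, 2031: 44 days, exemption $525000 → ($814000 − $525000) × 0.8% × 44/365 = $278.7068
February 14 – August 14, 2031: 182 days, exemption $407000 → ($814000 − $407000) × 0.8% × 182/365 = $1623.5397
August 15 – December 31, 2031: 139 days, exemption $243000 → ($814000 − $243000) × 0.8% × 139/365 = $1739.5945
Total = $3641.8411

$3641.84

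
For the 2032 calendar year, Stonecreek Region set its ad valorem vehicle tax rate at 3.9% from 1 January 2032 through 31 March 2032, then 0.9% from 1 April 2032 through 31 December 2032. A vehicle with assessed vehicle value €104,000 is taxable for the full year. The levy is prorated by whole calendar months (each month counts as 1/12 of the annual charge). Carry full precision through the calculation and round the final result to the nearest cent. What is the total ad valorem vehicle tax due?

1 January – 31 March 2032: 3 months at 3.9% → €104,000 × 3.9% × 3/12 = €1,014.0000
1 April – 31 December 2032: 9 months at 0.9% → €104,000 × 0.9% × 9/12 = €702.0000
Total = €1,716.0000

€1,716.00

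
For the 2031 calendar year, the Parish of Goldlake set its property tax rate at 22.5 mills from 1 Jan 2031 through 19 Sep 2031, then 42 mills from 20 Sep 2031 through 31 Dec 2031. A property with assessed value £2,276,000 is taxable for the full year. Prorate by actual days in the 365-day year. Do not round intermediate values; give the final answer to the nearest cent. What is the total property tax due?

£63,734.24

1 Jan – 19 Sep 2031: 262 days at 22.5 mills → £2,276,000 × 2.25% × 262/365 = £36,758.9589
20 Sep – 31 Dec 2031: 103 days at 42 mills → £2,276,000 × 4.2% × 103/365 = £26,975.2767
Total = £63,734.2356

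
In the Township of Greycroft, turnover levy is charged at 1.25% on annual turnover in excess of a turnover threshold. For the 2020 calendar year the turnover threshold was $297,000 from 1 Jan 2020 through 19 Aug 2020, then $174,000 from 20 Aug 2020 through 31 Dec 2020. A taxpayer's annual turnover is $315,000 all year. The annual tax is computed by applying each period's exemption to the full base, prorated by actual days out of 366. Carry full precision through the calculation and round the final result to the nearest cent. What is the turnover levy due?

1 Jan – 19 Aug 2020: 232 days, exemption $297,000 → ($315,000 − $297,000) × 1.25% × 232/366 = $142.6230
20 Aug – 31 Dec 2020: 134 days, exemption $174,000 → ($315,000 − $174,000) × 1.25% × 134/366 = $645.2869
Total = $787.9098

$787.91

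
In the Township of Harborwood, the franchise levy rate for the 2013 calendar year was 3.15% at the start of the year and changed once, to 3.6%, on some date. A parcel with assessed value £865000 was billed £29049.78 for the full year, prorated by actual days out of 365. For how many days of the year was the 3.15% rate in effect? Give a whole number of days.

Let d = days at the first rate; then 365 − d days at the second rate.
£865000 × [3.15%·d + 3.6%·(365−d)] / 365 = £29049.78
Solving gives d = 196, so the new rate took effect on July 16, 2013.

196 days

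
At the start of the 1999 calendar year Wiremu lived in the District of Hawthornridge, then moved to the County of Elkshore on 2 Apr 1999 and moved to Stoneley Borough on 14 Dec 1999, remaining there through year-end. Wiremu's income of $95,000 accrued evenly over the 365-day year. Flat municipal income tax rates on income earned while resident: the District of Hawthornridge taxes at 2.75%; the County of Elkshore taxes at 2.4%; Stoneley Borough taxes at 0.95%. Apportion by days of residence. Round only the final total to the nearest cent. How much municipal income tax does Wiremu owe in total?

The District of Hawthornridge, 1 Jan – 1 Apr 1999: 91 days → $95,000 × 2.75% × 91/365 = $651.3356
The County of Elkshore, 2 Apr – 13 Dec 1999: 256 days → $95,000 × 2.4% × 256/365 = $1,599.1233
Stoneley Borough, 14 Dec – 31 Dec 1999: 18 days → $95,000 × 0.95% × 18/365 = $44.5068
Total = $2,294.9658

$2,294.97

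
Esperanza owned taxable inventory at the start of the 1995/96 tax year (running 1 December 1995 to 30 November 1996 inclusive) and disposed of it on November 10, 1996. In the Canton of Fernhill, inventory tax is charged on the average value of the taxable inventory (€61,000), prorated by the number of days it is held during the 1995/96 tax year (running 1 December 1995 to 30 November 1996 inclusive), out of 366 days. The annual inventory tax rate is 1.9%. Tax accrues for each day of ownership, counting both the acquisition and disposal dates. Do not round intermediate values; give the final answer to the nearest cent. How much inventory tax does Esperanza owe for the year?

Days held (December 1, 1995 – November 10, 1996): 346 out of 366
Tax = €61,000 × 1.9% × 346/366 = €1,095.6667

€1,095.67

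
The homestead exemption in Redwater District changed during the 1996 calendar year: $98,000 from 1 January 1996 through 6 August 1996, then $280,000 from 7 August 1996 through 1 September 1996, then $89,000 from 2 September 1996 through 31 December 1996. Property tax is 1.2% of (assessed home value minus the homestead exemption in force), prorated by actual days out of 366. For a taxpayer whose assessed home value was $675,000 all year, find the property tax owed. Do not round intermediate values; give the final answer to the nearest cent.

1 January – 6 August 1996: 219 days, exemption $98,000 → ($675,000 − $98,000) × 1.2% × 219/366 = $4,143.0492
7 August – 1 September 1996: 26 days, exemption $280,000 → ($675,000 − $280,000) × 1.2% × 26/366 = $336.7213
2 September – 31 December 1996: 121 days, exemption $89,000 → ($675,000 − $89,000) × 1.2% × 121/366 = $2,324.7869
Total = $6,804.5574

$6,804.56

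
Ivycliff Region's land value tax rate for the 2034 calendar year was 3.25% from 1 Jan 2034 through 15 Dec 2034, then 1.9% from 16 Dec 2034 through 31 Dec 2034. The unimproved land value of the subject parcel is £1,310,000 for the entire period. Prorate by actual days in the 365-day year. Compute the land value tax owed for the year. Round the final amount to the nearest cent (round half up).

£41,799.77

1 Jan – 15 Dec 2034: 349 days at 3.25% → £1,310,000 × 3.25% × 349/365 = £40,708.6986
16 Dec – 31 Dec 2034: 16 days at 1.9% → £1,310,000 × 1.9% × 16/365 = £1,091.0685
Total = £41,799.7671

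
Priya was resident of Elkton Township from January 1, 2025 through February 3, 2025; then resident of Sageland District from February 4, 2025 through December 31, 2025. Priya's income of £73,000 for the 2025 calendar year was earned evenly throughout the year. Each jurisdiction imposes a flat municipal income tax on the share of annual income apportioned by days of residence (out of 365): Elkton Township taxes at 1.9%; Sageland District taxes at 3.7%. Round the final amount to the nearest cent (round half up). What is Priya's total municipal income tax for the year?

£2,578.60

Elkton Township, January 1 – February 3, 2025: 34 days → £73,000 × 1.9% × 34/365 = £129.2000
Sageland District, February 4 – December 31, 2025: 331 days → £73,000 × 3.7% × 331/365 = £2,449.4000
Total = £2,578.6000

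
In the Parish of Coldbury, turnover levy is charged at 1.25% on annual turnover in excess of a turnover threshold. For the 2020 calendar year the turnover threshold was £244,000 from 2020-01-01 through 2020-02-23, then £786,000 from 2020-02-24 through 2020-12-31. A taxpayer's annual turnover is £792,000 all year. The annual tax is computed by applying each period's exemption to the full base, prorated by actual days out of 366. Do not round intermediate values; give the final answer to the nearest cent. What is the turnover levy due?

£1,074.59

2020-01-01 to 2020-02-23: 54 days, exemption £244,000 → (£792,000 − £244,000) × 1.25% × 54/366 = £1,010.6557
2020-02-24 to 2020-12-31: 312 days, exemption £786,000 → (£792,000 − £786,000) × 1.25% × 312/366 = £63.9344
Total = £1,074.5902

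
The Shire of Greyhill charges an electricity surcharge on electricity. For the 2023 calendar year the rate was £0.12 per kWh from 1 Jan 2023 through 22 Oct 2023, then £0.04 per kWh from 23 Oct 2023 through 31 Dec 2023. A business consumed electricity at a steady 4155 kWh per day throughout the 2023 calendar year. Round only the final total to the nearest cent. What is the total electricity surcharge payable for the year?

£158,721.00

1 Jan – 22 Oct 2023: 295 days × 4155 kWh/day = 1,225,725 kWh at £0.12/kWh → £147,087.00
23 Oct – 31 Dec 2023: 70 days × 4155 kWh/day = 290,850 kWh at £0.04/kWh → £11,634.00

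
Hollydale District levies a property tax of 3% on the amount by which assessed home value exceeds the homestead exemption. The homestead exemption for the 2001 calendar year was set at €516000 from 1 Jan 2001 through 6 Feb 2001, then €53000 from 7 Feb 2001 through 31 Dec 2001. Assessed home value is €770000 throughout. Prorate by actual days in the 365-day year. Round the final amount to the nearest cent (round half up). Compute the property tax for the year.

€20101.97

1 Jan – 6 Feb 2001: 37 days, exemption €516000 → (€770000 − €516000) × 3% × 37/365 = €772.4384
7 Feb – 31 Dec 2001: 328 days, exemption €53000 → (€770000 − €53000) × 3% × 328/365 = €19329.5342
Total = €20101.9726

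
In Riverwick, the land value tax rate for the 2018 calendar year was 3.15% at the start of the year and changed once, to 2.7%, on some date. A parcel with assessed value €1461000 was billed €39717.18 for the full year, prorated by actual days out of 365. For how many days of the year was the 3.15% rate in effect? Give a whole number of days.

Let d = days at the first rate; then 365 − d days at the second rate.
€1461000 × [3.15%·d + 2.7%·(365−d)] / 365 = €39717.18
Solving gives d = 15, so the new rate took effect on 16 January 2018.

15 days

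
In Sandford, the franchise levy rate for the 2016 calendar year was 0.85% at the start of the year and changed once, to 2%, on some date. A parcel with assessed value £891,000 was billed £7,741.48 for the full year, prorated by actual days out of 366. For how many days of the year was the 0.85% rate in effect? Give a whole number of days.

Let d = days at the first rate; then 366 − d days at the second rate.
£891,000 × [0.85%·d + 2%·(366−d)] / 366 = £7,741.48
Solving gives d = 360, so the new rate took effect on 26 December 2016.

360 days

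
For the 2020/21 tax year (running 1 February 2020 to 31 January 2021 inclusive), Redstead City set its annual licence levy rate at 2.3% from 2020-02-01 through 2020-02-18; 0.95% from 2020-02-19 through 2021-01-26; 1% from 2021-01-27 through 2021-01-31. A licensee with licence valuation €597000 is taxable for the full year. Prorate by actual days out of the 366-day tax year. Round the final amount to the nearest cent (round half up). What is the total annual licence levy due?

€6071.95

2020-02-01 to 2020-02-18: 18 days at 2.3% → €597000 × 2.3% × 18/366 = €675.2951
2020-02-19 to 2021-01-26: 343 days at 0.95% → €597000 × 0.95% × 343/366 = €5315.0943
2021-01-27 to 2021-01-31: 5 days at 1% → €597000 × 1% × 5/366 = €81.5574
Total = €6071.9467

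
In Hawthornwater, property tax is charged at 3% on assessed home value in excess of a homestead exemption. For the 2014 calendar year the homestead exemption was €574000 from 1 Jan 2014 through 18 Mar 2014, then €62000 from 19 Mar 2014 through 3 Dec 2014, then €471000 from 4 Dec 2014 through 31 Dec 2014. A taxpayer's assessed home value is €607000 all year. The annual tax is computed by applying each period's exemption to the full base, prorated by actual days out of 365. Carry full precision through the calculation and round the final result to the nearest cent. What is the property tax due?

€12168.41

1 Jan – 18 Mar 2014: 77 days, exemption €574000 → (€607000 − €574000) × 3% × 77/365 = €208.8493
19 Mar – 3 Dec 2014: 260 days, exemption €62000 → (€607000 − €62000) × 3% × 260/365 = €11646.5753
4 Dec – 31 Dec 2014: 28 days, exemption €471000 → (€607000 − €471000) × 3% × 28/365 = €312.9863
Total = €12168.4110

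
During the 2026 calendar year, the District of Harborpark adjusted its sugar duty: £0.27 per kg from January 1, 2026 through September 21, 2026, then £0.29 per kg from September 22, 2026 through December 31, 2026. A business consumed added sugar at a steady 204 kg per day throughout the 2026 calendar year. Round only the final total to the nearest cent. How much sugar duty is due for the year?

January 1 – September 21, 2026: 264 days × 204 kg/day = 53,856 kg at £0.27/kg → £14541.12
September 22 – December 31, 2026: 101 days × 204 kg/day = 20,604 kg at £0.29/kg → £5975.16

£20516.28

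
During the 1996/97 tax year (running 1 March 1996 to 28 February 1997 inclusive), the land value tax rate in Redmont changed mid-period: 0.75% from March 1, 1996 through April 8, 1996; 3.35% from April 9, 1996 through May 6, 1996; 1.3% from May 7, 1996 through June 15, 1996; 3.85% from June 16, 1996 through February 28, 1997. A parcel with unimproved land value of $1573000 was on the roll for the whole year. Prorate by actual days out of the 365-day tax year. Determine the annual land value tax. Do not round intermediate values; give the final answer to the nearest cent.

March 1 – April 8, 1996: 39 days at 0.75% → $1573000 × 0.75% × 39/365 = $1260.5548
April 9 – May 6, 1996: 28 days at 3.35% → $1573000 × 3.35% × 28/365 = $4042.3945
May 7 – June 15, 1996: 40 days at 1.3% → $1573000 × 1.3% × 40/365 = $2240.9863
June 16, 1996 – February 28, 1997: 258 days at 3.85% → $1573000 × 3.85% × 258/365 = $42807.1479
Total = $50351.0836

$50351.08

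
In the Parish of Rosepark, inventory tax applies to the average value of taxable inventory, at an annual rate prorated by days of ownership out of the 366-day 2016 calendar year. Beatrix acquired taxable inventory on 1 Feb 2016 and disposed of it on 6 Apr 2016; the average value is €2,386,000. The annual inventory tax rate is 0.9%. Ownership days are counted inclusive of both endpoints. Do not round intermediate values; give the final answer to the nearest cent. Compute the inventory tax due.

€3,872.36

Days held (1 Feb – 6 Apr 2016): 66 out of 366
Tax = €2,386,000 × 0.9% × 66/366 = €3,872.3607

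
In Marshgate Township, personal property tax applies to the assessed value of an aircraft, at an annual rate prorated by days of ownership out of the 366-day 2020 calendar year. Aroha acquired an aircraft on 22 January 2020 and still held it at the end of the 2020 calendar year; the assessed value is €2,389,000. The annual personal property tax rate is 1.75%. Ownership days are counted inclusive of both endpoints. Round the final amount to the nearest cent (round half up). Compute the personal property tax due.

€39,408.71

Days held (22 January – 31 December 2020): 345 out of 366
Tax = €2,389,000 × 1.75% × 345/366 = €39,408.7090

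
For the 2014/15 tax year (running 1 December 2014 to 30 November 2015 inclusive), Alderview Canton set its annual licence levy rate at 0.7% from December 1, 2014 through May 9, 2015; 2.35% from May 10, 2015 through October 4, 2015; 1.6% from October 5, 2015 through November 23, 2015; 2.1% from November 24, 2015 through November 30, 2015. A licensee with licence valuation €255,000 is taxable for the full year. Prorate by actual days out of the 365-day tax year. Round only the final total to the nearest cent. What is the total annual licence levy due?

December 1, 2014 – May 9, 2015: 160 days at 0.7% → €255,000 × 0.7% × 160/365 = €782.4658
May 10 – October 4, 2015: 148 days at 2.35% → €255,000 × 2.35% × 148/365 = €2,429.8356
October 5 – November 23, 2015: 50 days at 1.6% → €255,000 × 1.6% × 50/365 = €558.9041
November 24 – November 30, 2015: 7 days at 2.1% → €255,000 × 2.1% × 7/365 = €102.6986
Total = €3,873.9041

€3,873.90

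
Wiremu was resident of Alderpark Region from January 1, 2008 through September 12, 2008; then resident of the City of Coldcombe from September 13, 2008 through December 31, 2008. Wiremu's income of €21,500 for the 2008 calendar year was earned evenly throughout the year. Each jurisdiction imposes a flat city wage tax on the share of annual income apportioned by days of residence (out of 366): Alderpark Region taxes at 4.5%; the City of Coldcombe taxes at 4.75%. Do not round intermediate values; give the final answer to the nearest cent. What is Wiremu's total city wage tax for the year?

Alderpark Region, January 1 – September 12, 2008: 256 days → €21,500 × 4.5% × 256/366 = €676.7213
The City of Coldcombe, September 13 – December 31, 2008: 110 days → €21,500 × 4.75% × 110/366 = €306.9331
Total = €983.6544

€983.65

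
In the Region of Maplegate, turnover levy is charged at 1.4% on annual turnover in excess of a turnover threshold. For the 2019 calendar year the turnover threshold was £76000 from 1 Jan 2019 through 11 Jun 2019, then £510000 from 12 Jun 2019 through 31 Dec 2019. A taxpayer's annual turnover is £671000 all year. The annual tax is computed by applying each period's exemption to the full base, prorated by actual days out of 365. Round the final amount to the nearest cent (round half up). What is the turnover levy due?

£4950.75

1 Jan – 11 Jun 2019: 162 days, exemption £76000 → (£671000 − £76000) × 1.4% × 162/365 = £3697.1507
12 Jun – 31 Dec 2019: 203 days, exemption £510000 → (£671000 − £510000) × 1.4% × 203/365 = £1253.5945
Total = £4950.7452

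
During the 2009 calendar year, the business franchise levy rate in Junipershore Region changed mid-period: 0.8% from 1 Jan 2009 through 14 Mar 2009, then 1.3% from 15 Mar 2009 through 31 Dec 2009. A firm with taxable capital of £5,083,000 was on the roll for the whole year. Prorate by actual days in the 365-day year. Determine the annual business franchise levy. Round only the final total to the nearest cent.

1 Jan – 14 Mar 2009: 73 days at 0.8% → £5,083,000 × 0.8% × 73/365 = £8,132.8000
15 Mar – 31 Dec 2009: 292 days at 1.3% → £5,083,000 × 1.3% × 292/365 = £52,863.2000
Total = £60,996.0000

£60,996.00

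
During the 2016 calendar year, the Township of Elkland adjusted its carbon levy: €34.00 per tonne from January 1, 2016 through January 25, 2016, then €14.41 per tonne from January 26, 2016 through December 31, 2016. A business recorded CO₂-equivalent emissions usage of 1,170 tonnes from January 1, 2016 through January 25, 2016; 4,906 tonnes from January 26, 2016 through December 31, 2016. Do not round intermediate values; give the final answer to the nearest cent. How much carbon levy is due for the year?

January 1 – January 25, 2016: 1,170 tonnes at €34.00/tonne → €39,780.00
January 26 – December 31, 2016: 4,906 tonnes at €14.41/tonne → €70,695.46

€110,475.46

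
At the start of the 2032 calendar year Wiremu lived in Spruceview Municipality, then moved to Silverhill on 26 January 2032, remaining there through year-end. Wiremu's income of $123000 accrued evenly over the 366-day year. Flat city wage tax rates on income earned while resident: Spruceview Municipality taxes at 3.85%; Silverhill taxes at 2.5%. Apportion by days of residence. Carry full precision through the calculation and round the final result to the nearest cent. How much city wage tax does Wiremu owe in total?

$3188.42

Spruceview Municipality, 1 January – 25 January 2032: 25 days → $123000 × 3.85% × 25/366 = $323.4631
Silverhill, 26 January – 31 December 2032: 341 days → $123000 × 2.5% × 341/366 = $2864.9590
Total = $3188.4221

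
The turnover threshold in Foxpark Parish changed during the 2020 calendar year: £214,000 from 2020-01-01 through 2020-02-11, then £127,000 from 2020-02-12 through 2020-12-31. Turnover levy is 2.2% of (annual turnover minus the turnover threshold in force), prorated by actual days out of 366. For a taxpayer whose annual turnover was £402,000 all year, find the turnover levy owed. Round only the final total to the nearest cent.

2020-01-01 to 2020-02-11: 42 days, exemption £214,000 → (£402,000 − £214,000) × 2.2% × 42/366 = £474.6230
2020-02-12 to 2020-12-31: 324 days, exemption £127,000 → (£402,000 − £127,000) × 2.2% × 324/366 = £5,355.7377
Total = £5,830.3607

£5,830.36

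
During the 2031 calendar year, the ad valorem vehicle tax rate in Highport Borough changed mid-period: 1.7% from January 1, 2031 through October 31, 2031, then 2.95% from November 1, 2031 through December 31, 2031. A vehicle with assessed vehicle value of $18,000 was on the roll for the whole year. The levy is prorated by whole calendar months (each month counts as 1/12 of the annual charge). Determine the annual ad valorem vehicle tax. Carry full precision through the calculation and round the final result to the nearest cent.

January 1 – October 31, 2031: 10 months at 1.7% → $18,000 × 1.7% × 10/12 = $255.0000
November 1 – December 31, 2031: 2 months at 2.95% → $18,000 × 2.95% × 2/12 = $88.5000
Total = $343.5000

$343.50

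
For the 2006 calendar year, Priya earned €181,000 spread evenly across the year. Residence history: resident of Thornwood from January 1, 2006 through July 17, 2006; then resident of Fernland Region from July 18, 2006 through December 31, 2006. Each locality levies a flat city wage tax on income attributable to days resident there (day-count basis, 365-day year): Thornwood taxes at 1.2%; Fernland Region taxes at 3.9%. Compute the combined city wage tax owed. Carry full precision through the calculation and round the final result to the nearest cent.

€4,407.97

Thornwood, January 1 – July 17, 2006: 198 days → €181,000 × 1.2% × 198/365 = €1,178.2356
Fernland Region, July 18 – December 31, 2006: 167 days → €181,000 × 3.9% × 167/365 = €3,229.7342
Total = €4,407.9699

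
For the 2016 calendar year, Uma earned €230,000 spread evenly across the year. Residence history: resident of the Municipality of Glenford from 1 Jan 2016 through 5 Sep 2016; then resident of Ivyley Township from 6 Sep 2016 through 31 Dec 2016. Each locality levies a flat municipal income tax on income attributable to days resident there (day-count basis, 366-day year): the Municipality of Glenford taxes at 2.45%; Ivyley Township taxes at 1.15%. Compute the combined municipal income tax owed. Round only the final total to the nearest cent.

The Municipality of Glenford, 1 Jan – 5 Sep 2016: 249 days → €230,000 × 2.45% × 249/366 = €3,833.6475
Ivyley Township, 6 Sep – 31 Dec 2016: 117 days → €230,000 × 1.15% × 117/366 = €845.5328
Total = €4,679.1803

€4,679.18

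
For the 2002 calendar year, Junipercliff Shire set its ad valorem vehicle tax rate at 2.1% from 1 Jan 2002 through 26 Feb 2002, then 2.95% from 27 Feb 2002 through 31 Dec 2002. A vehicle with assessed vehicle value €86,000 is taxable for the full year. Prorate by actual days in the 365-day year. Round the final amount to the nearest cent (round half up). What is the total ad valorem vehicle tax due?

€2,422.84

1 Jan – 26 Feb 2002: 57 days at 2.1% → €86,000 × 2.1% × 57/365 = €282.0329
27 Feb – 31 Dec 2002: 308 days at 2.95% → €86,000 × 2.95% × 308/365 = €2,140.8110
Total = €2,422.8438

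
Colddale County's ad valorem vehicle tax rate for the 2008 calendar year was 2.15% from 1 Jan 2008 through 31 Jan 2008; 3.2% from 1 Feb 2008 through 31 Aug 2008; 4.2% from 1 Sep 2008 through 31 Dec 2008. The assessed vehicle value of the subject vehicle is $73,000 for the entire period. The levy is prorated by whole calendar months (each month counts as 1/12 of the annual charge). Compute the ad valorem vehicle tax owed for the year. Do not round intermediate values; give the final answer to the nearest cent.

$2,515.46

1 Jan – 31 Jan 2008: 1 month at 2.15% → $73,000 × 2.15% × 1/12 = $130.7917
1 Feb – 31 Aug 2008: 7 months at 3.2% → $73,000 × 3.2% × 7/12 = $1,362.6667
1 Sep – 31 Dec 2008: 4 months at 4.2% → $73,000 × 4.2% × 4/12 = $1,022.0000
Total = $2,515.4583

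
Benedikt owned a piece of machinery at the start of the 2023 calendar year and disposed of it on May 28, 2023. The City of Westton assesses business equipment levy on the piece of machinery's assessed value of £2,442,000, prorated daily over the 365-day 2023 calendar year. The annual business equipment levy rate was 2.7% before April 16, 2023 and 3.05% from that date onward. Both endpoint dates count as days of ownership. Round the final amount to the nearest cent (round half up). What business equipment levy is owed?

£27,741.79

January 1 – April 15, 2023: 105 days at 2.7% → £2,442,000 × 2.7% × 105/365 = £18,967.3151
April 16 – May 28, 2023: 43 days at 3.05% → £2,442,000 × 3.05% × 43/365 = £8,774.4740
Total = £27,741.7890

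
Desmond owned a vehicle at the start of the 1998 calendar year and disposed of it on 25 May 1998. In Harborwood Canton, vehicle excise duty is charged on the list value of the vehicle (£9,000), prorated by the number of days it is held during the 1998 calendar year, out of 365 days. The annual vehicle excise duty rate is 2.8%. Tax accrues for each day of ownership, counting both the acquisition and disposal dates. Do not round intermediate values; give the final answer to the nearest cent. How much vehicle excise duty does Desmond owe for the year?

£100.11

Days held (1 Jan – 25 May 1998): 145 out of 365
Tax = £9,000 × 2.8% × 145/365 = £100.1096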